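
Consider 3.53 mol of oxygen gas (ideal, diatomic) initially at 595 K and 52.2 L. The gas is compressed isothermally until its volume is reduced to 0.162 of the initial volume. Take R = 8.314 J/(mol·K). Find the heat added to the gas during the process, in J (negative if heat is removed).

-31800 J

P₁ = nRT₁/V₁ = 3.53×8.314×595/52.2 = 335 kPa.
Isothermal: T stays 595 K; PV = const ⇒ V₂ = 8.46 L, P₂ = 2060 kPa.
ΔU = 0 (ideal gas, T constant).
W = nRT ln(V₂/V₁) = 3.53×8.314×595×ln(0.162) = -31800 J.
Q = ΔU + W = -31800 J.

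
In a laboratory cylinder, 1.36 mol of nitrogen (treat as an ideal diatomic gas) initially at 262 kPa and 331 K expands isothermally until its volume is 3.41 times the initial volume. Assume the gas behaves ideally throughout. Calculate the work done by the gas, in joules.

V₁ = nRT₁/P₁ = 1.36×8.314×331/262 = 14.3 L.
Isothermal: T stays 331 K; PV = const ⇒ V₂ = 48.7 L, P₂ = 76.8 kPa.
W = nRT ln(V₂/V₁) = 1.36×8.314×331×ln(3.41) = 4590 J.

4590 J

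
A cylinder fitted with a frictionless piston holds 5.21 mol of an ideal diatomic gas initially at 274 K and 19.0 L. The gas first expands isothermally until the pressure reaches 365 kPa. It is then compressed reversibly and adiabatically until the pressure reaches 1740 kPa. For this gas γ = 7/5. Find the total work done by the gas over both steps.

P₁ = nRT₁/V₁ = 5.21×8.314×274/19.0 = 625 kPa.
Step 1 — Isothermal: T stays 274 K; PV = const ⇒ V₂ = 32.5 L, P₂ = 365 kPa.
ΔU = 0 (ideal gas, T constant).
W = nRT ln(V₂/V₁) = 5.21×8.314×274×ln(1.71) = 6380 J.
Q = ΔU + W = 6380 J.
State after step 1: P = 365 kPa, V = 32.5 L, T = 274 K.
Step 2 — Adiabatic: T₂/T₁ = (P₂/P₁)^((γ−1)/γ) ⇒ T₂ = 274×(4.77)^0.286 = 428 K; V₂ = 10.7 L.
ΔU = nCvΔT = 5.21×20.8×(428−274) = 16700 J.
Q = 0 for an adiabatic process, so W = −ΔU = -16700 J.
Net over both steps: W = -10300 J, Q = 6380 J, ΔU = 16700 J.

-10300 J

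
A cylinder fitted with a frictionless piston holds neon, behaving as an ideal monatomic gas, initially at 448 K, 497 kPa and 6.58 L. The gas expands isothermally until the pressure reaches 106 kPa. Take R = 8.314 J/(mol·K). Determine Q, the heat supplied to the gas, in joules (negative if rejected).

5050 J

n = P₁V₁/(RT₁) = 497×6.58/(8.314×448) = 0.878 mol.
Isothermal: T stays 448 K; PV = const ⇒ V₂ = 30.9 L, P₂ = 106 kPa.
ΔU = 0 (ideal gas, T constant).
W = nRT ln(V₂/V₁) = 0.878×8.314×448×ln(4.69) = 5050 J.
Q = ΔU + W = 5050 J.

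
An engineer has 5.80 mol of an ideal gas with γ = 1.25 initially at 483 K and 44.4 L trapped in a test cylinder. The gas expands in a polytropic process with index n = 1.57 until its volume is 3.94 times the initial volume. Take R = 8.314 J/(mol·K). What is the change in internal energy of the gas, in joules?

-50500 J

P₁ = nRT₁/V₁ = 5.80×8.314×483/44.4 = 525 kPa.
Polytropic n=1.57: T₂ = T₁(V₁/V₂)^(n−1) = 483×(0.254)^0.57 = 221 K; P₂ = P₁(V₁/V₂)^n = 60.9 kPa.
For an ideal gas ΔU = nCvΔT with Cv = R/(γ−1) = 33.3 J/(mol·K).
ΔU = 5.80×33.3×(221−483) = -50500 J.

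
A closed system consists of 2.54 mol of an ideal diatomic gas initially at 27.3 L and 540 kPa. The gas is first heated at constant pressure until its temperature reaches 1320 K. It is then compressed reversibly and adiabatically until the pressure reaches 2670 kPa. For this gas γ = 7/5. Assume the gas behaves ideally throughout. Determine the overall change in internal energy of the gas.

73200 J

T₁ = P₁V₁/(nR) = 540×27.3/(2.54×8.314) = 698 K.
Step 1 — Isobaric: P stays 540 kPa; V/T = const ⇒ T₂ = 1320 K, V₂ = 51.6 L.
W = PΔV = 540×(51.6−27.3) kPa·L = 13100 J.
ΔU = nCvΔT = 2.54×20.8×(1320−698) = 32800 J.
Q = ΔU + W = nCpΔT = 46000 J.
State after step 1: P = 540 kPa, V = 51.6 L, T = 1320 K.
Step 2 — Adiabatic: T₂/T₁ = (P₂/P₁)^((γ−1)/γ) ⇒ T₂ = 1320×(4.94)^0.286 = 2080 K; V₂ = 16.5 L.
ΔU = nCvΔT = 2.54×20.8×(2080−1320) = 40300 J.
Q = 0 for an adiabatic process, so W = −ΔU = -40300 J.
Net over both steps: W = -27200 J, Q = 46000 J, ΔU = 73200 J.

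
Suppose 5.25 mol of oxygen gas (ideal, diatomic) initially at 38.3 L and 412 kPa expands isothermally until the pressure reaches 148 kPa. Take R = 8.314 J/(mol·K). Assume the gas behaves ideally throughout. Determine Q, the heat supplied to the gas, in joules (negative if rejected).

16200 J

T₁ = P₁V₁/(nR) = 412×38.3/(5.25×8.314) = 362 K.
Isothermal: T stays 362 K; PV = const ⇒ V₂ = 107 L, P₂ = 148 kPa.
ΔU = 0 (ideal gas, T constant).
W = nRT ln(V₂/V₁) = 5.25×8.314×362×ln(2.78) = 16200 J.
Q = ΔU + W = 16200 J.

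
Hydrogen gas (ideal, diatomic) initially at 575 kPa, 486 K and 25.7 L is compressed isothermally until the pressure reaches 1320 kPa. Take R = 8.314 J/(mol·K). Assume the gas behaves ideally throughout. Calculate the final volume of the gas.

Isothermal: T stays 486 K; PV = const ⇒ V₂ = 11.2 L, P₂ = 1320 kPa.

11.2 L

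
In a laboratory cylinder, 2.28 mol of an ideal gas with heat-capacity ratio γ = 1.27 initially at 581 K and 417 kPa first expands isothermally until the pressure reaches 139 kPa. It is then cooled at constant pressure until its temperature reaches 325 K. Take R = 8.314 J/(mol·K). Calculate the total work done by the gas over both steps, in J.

V₁ = nRT₁/P₁ = 2.28×8.314×581/417 = 26.4 L.
Step 1 — Isothermal: T stays 581 K; PV = const ⇒ V₂ = 79.2 L, P₂ = 139 kPa.
ΔU = 0 (ideal gas, T constant).
W = nRT ln(V₂/V₁) = 2.28×8.314×581×ln(3.00) = 12100 J.
Q = ΔU + W = 12100 J.
State after step 1: P = 139 kPa, V = 79.2 L, T = 581 K.
Step 2 — Isobaric: P stays 139 kPa; V/T = const ⇒ T₂ = 325 K, V₂ = 44.3 L.
W = PΔV = 139×(44.3−79.2) kPa·L = -4850 J.
ΔU = nCvΔT = 2.28×30.8×(325−581) = -18000 J.
Q = ΔU + W = nCpΔT = -22800 J.
Net over both steps: W = 7250 J, Q = -10700 J, ΔU = -18000 J.

7250 J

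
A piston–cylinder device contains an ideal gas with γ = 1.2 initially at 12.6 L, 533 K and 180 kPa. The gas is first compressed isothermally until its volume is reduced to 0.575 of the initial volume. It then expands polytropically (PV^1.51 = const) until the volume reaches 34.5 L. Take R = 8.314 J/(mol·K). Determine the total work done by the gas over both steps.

1190 J

n = P₁V₁/(RT₁) = 180×12.6/(8.314×533) = 0.512 mol.
Step 1 — Isothermal: T stays 533 K; PV = const ⇒ V₂ = 7.24 L, P₂ = 313 kPa.
ΔU = 0 (ideal gas, T constant).
W = nRT ln(V₂/V₁) = 0.512×8.314×533×ln(0.575) = -1260 J.
Q = ΔU + W = -1260 J.
State after step 1: P = 313 kPa, V = 7.24 L, T = 533 K.
Step 2 — Polytropic n=1.51: T₂ = T₁(V₁/V₂)^(n−1) = 533×(0.210)^0.51 = 240 K; P₂ = P₁(V₁/V₂)^n = 29.7 kPa.
W = (P₁V₁−P₂V₂)/(n−1) = (313×7.24−29.7×34.5)/0.51 = 2440 J.
ΔU = nCvΔT = 0.512×41.6×(240−533) = -6220 J.
Q = ΔU + W = -3780 J.
Net over both steps: W = 1190 J, Q = -5040 J, ΔU = -6220 J.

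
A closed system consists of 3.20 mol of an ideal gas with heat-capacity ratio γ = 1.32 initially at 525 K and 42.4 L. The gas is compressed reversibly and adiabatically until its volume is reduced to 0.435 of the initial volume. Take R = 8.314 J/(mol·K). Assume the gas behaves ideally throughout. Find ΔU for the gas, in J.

13300 J

P₁ = nRT₁/V₁ = 3.20×8.314×525/42.4 = 329 kPa.
Adiabatic: TV^(γ−1) = const ⇒ T₂ = 525×(2.30)^0.320 = 685 K; PV^γ = const ⇒ P₂ = 988 kPa.
For an ideal gas ΔU = nCvΔT with Cv = R/(γ−1) = 26.0 J/(mol·K).
ΔU = 3.20×26.0×(685−525) = 13300 J.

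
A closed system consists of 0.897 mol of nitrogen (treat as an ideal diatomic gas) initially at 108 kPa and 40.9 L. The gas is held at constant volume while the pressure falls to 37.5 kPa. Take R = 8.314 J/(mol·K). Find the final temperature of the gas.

206 K

T₁ = P₁V₁/(nR) = 108×40.9/(0.897×8.314) = 592 K.
Isochoric: V stays 40.9 L; P/T = const ⇒ T₂ = 206 K, P₂ = 37.5 kPa.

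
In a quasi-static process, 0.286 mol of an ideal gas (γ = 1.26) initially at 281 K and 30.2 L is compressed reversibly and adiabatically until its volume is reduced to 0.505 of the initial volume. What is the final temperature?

336 K

P₁ = nRT₁/V₁ = 0.286×8.314×281/30.2 = 22.1 kPa.
Adiabatic: TV^(γ−1) = const ⇒ T₂ = 281×(1.98)^0.260 = 336 K; PV^γ = const ⇒ P₂ = 52.3 kPa.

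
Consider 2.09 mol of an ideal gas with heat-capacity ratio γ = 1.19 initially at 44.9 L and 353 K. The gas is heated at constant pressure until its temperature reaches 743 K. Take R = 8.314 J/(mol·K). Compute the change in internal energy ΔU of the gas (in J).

P₁ = nRT₁/V₁ = 2.09×8.314×353/44.9 = 137 kPa.
Isobaric: P stays 137 kPa; V/T = const ⇒ T₂ = 743 K, V₂ = 94.5 L.
For an ideal gas ΔU = nCvΔT with Cv = R/(γ−1) = 43.8 J/(mol·K).
ΔU = 2.09×43.8×(743−353) = 35700 J.

35700 J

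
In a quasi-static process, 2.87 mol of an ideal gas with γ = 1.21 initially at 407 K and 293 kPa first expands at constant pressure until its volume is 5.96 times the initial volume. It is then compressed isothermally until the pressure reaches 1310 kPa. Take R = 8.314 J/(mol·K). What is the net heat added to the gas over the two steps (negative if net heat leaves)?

V₁ = nRT₁/P₁ = 2.87×8.314×407/293 = 33.1 L.
Step 1 — Isobaric: P stays 293 kPa; V/T = const ⇒ T₂ = 2430 K, V₂ = 198 L.
W = PΔV = 293×(198−33.1) kPa·L = 48200 J.
ΔU = nCvΔT = 2.87×39.6×(2430−407) = 229000 J.
Q = ΔU + W = nCpΔT = 278000 J.
State after step 1: P = 293 kPa, V = 198 L, T = 2430 K.
Step 2 — Isothermal: T stays 2430 K; PV = const ⇒ V₂ = 44.2 L, P₂ = 1310 kPa.
ΔU = 0 (ideal gas, T constant).
W = nRT ln(V₂/V₁) = 2.87×8.314×2430×ln(0.224) = -86700 J.
Q = ΔU + W = -86700 J.
Net over both steps: W = -38500 J, Q = 191000 J, ΔU = 229000 J.

191000 J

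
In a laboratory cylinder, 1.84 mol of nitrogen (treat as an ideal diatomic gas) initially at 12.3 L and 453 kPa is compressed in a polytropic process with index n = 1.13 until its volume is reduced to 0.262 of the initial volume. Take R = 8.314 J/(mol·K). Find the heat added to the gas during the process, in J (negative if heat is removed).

-5500 J

T₁ = P₁V₁/(nR) = 453×12.3/(1.84×8.314) = 364 K.
Polytropic n=1.13: T₂ = T₁(V₁/V₂)^(n−1) = 364×(3.82)^0.13 = 434 K; P₂ = P₁(V₁/V₂)^n = 2060 kPa.
W = (P₁V₁−P₂V₂)/(n−1) = (453×12.3−2060×3.22)/0.13 = -8150 J.
ΔU = nCvΔT = 1.84×20.8×(434−364) = 2650 J.
Q = ΔU + W = -5500 J.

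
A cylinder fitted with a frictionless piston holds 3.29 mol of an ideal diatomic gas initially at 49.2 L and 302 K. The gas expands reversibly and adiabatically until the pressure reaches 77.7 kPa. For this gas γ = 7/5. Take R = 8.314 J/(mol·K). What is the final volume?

P₁ = nRT₁/V₁ = 3.29×8.314×302/49.2 = 168 kPa.
Adiabatic: T₂/T₁ = (P₂/P₁)^((γ−1)/γ) ⇒ T₂ = 302×(0.463)^0.286 = 242 K; V₂ = 85.3 L.

85.3 L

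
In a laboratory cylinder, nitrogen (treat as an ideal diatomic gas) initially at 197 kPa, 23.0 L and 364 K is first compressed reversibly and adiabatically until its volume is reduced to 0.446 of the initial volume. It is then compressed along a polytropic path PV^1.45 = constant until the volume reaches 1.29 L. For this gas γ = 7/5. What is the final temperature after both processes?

n = P₁V₁/(RT₁) = 197×23.0/(8.314×364) = 1.50 mol.
Step 1 — Adiabatic: TV^(γ−1) = const ⇒ T₂ = 364×(2.24)^0.400 = 503 K; PV^γ = const ⇒ P₂ = 610 kPa.
ΔU = nCvΔT = 1.50×20.8×(503−364) = 4320 J.
Q = 0 for an adiabatic process, so W = −ΔU = -4320 J.
State after step 1: P = 610 kPa, V = 10.3 L, T = 503 K.
Step 2 — Polytropic n=1.45: T₂ = T₁(V₁/V₂)^(n−1) = 503×(7.95)^0.45 = 1280 K; P₂ = P₁(V₁/V₂)^n = 12300 kPa.
W = (P₁V₁−P₂V₂)/(n−1) = (610×10.3−12300×1.29)/0.45 = -21400 J.
ΔU = nCvΔT = 1.50×20.8×(1280−503) = 24100 J.
Q = ΔU + W = 2680 J.
Net over both steps: W = -25800 J, Q = 2680 J, ΔU = 28400 J.

1280 K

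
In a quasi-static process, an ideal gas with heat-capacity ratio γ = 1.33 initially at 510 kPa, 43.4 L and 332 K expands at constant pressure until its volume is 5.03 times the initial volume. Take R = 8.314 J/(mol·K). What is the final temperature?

1670 K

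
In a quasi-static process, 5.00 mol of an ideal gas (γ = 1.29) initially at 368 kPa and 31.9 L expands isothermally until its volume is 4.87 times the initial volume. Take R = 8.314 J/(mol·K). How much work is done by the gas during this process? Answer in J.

18600 J

T₁ = P₁V₁/(nR) = 368×31.9/(5.00×8.314) = 282 K.
Isothermal: T stays 282 K; PV = const ⇒ V₂ = 155 L, P₂ = 75.6 kPa.
W = nRT ln(V₂/V₁) = 5.00×8.314×282×ln(4.87) = 18600 J.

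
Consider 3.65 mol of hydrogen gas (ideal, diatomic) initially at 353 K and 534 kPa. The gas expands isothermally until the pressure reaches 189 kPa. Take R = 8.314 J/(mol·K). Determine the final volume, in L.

V₁ = nRT₁/P₁ = 3.65×8.314×353/534 = 20.1 L.
Isothermal: T stays 353 K; PV = const ⇒ V₂ = 56.7 L, P₂ = 189 kPa.

56.7 L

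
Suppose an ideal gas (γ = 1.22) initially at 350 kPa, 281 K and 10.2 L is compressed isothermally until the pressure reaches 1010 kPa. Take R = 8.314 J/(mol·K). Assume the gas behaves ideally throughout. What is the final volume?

3.53 L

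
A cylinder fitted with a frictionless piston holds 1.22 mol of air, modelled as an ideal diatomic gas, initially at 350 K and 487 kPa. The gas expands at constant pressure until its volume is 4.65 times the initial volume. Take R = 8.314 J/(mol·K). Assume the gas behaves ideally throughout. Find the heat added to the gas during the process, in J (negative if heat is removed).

V₁ = nRT₁/P₁ = 1.22×8.314×350/487 = 7.29 L.
Isobaric: P stays 487 kPa; V/T = const ⇒ T₂ = 1630 K, V₂ = 33.9 L.
W = PΔV = 487×(33.9−7.29) kPa·L = 13000 J.
ΔU = nCvΔT = 1.22×20.8×(1630−350) = 32400 J.
Q = ΔU + W = nCpΔT = 45400 J.

45400 J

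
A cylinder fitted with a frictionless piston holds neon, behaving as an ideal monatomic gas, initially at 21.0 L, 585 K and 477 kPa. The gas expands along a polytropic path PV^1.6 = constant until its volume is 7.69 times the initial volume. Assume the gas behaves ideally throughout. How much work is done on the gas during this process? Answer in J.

-11800 J

n = P₁V₁/(RT₁) = 477×21.0/(8.314×585) = 2.06 mol.
Polytropic n=1.6: T₂ = T₁(V₁/V₂)^(n−1) = 585×(0.130)^0.60 = 172 K; P₂ = P₁(V₁/V₂)^n = 18.2 kPa.
W = (P₁V₁−P₂V₂)/(n−1) = (477×21.0−18.2×161)/0.60 = 11800 J.
Work done on the gas = −W_by = -11800 J.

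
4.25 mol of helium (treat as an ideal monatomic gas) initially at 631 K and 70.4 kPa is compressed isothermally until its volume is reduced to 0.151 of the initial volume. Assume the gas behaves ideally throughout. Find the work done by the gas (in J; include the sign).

-42200 J

V₁ = nRT₁/P₁ = 4.25×8.314×631/70.4 = 317 L.
Isothermal: T stays 631 K; PV = const ⇒ V₂ = 47.8 L, P₂ = 466 kPa.
W = nRT ln(V₂/V₁) = 4.25×8.314×631×ln(0.151) = -42200 J.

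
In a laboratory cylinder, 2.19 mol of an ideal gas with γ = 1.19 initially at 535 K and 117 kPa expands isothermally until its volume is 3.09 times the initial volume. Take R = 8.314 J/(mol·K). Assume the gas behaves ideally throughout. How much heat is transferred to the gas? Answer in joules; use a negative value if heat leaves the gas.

V₁ = nRT₁/P₁ = 2.19×8.314×535/117 = 83.3 L.
Isothermal: T stays 535 K; PV = const ⇒ V₂ = 257 L, P₂ = 37.9 kPa.
ΔU = 0 (ideal gas, T constant).
W = nRT ln(V₂/V₁) = 2.19×8.314×535×ln(3.09) = 11000 J.
Q = ΔU + W = 11000 J.

11000 J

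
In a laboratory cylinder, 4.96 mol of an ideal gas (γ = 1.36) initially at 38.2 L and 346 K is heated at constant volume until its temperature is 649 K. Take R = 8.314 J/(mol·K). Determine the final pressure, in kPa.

P₁ = nRT₁/V₁ = 4.96×8.314×346/38.2 = 374 kPa.
Isochoric: V stays 38.2 L; P/T = const ⇒ T₂ = 649 K, P₂ = 701 kPa.

701 kPa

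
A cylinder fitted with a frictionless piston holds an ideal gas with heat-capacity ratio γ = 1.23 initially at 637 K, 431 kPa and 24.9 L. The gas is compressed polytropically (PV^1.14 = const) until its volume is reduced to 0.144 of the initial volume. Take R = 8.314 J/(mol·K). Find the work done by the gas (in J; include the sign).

n = P₁V₁/(RT₁) = 431×24.9/(8.314×637) = 2.03 mol.
Polytropic n=1.14: T₂ = T₁(V₁/V₂)^(n−1) = 637×(6.94)^0.14 = 836 K; P₂ = P₁(V₁/V₂)^n = 3930 kPa.
W = (P₁V₁−P₂V₂)/(n−1) = (431×24.9−3930×3.59)/0.14 = -23900 J.

-23900 J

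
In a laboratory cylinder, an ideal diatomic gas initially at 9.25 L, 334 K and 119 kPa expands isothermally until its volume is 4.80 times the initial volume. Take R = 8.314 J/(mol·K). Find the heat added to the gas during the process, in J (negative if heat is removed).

n = P₁V₁/(RT₁) = 119×9.25/(8.314×334) = 0.396 mol.
Isothermal: T stays 334 K; PV = const ⇒ V₂ = 44.4 L, P₂ = 24.8 kPa.
ΔU = 0 (ideal gas, T constant).
W = nRT ln(V₂/V₁) = 0.396×8.314×334×ln(4.80) = 1730 J.
Q = ΔU + W = 1730 J.

1730 J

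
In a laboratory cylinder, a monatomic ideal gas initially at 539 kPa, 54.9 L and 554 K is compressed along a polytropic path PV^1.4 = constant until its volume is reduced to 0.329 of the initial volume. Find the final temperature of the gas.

Polytropic n=1.4: T₂ = T₁(V₁/V₂)^(n−1) = 554×(3.04)^0.40 = 864 K; P₂ = P₁(V₁/V₂)^n = 2560 kPa.

864 K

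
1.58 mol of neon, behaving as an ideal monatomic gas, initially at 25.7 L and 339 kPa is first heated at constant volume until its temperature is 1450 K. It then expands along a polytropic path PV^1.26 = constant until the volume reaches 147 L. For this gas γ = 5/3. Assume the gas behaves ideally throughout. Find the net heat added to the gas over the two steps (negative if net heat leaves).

31800 J

T₁ = P₁V₁/(nR) = 339×25.7/(1.58×8.314) = 663 K.
Step 1 — Isochoric: V stays 25.7 L; P/T = const ⇒ T₂ = 1450 K, P₂ = 741 kPa.
W = 0 (no volume change).
ΔU = nCvΔT = 1.58×12.5×(1450−663) = 15500 J.
Q = ΔU = 15500 J.
State after step 1: P = 741 kPa, V = 25.7 L, T = 1450 K.
Step 2 — Polytropic n=1.26: T₂ = T₁(V₁/V₂)^(n−1) = 1450×(0.175)^0.26 = 921 K; P₂ = P₁(V₁/V₂)^n = 82.3 kPa.
W = (P₁V₁−P₂V₂)/(n−1) = (741×25.7−82.3×147)/0.26 = 26700 J.
ΔU = nCvΔT = 1.58×12.5×(921−1450) = -10400 J.
Q = ΔU + W = 16300 J.
Net over both steps: W = 26700 J, Q = 31800 J, ΔU = 5090 J.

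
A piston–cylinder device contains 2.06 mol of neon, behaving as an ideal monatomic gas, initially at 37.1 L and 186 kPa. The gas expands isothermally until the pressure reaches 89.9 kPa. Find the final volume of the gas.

T₁ = P₁V₁/(nR) = 186×37.1/(2.06×8.314) = 403 K.
Isothermal: T stays 403 K; PV = const ⇒ V₂ = 76.8 L, P₂ = 89.9 kPa.

76.8 L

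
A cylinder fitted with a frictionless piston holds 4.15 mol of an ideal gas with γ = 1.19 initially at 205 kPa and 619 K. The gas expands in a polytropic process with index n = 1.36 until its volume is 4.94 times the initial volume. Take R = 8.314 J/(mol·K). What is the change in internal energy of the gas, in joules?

-49200 J

V₁ = nRT₁/P₁ = 4.15×8.314×619/205 = 104 L.
Polytropic n=1.36: T₂ = T₁(V₁/V₂)^(n−1) = 619×(0.202)^0.36 = 348 K; P₂ = P₁(V₁/V₂)^n = 23.3 kPa.
For an ideal gas ΔU = nCvΔT with Cv = R/(γ−1) = 43.8 J/(mol·K).
ΔU = 4.15×43.8×(348−619) = -49200 J.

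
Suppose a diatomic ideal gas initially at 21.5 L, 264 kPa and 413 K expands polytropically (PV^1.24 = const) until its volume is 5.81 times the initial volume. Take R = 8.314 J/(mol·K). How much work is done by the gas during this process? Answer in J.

n = P₁V₁/(RT₁) = 264×21.5/(8.314×413) = 1.65 mol.
Polytropic n=1.24: T₂ = T₁(V₁/V₂)^(n−1) = 413×(0.172)^0.24 = 271 K; P₂ = P₁(V₁/V₂)^n = 29.8 kPa.
W = (P₁V₁−P₂V₂)/(n−1) = (264×21.5−29.8×125)/0.24 = 8150 J.

8150 J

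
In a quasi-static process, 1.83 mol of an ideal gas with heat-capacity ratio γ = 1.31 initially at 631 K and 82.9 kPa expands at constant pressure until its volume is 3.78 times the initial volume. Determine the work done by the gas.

26700 J

V₁ = nRT₁/P₁ = 1.83×8.314×631/82.9 = 116 L.
Isobaric: P stays 82.9 kPa; V/T = const ⇒ T₂ = 2390 K, V₂ = 438 L.
W = PΔV = 82.9×(438−116) kPa·L = 26700 J.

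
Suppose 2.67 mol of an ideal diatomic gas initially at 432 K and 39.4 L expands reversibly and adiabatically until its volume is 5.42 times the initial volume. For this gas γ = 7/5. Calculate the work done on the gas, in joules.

-11800 J

P₁ = nRT₁/V₁ = 2.67×8.314×432/39.4 = 243 kPa.
Adiabatic: TV^(γ−1) = const ⇒ T₂ = 432×(0.185)^0.400 = 220 K; PV^γ = const ⇒ P₂ = 22.8 kPa.
ΔU = nCvΔT = 2.67×20.8×(220−432) = -11800 J.
Q = 0 for an adiabatic process, so W = −ΔU = 11800 J.
Work done on the gas = −W_by = -11800 J.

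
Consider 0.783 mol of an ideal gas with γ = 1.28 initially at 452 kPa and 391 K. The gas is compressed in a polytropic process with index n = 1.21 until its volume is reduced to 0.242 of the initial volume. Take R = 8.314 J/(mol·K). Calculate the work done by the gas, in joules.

-4210 J

V₁ = nRT₁/P₁ = 0.783×8.314×391/452 = 5.63 L.
Polytropic n=1.21: T₂ = T₁(V₁/V₂)^(n−1) = 391×(4.13)^0.21 = 527 K; P₂ = P₁(V₁/V₂)^n = 2520 kPa.
W = (P₁V₁−P₂V₂)/(n−1) = (452×5.63−2520×1.36)/0.21 = -4210 J.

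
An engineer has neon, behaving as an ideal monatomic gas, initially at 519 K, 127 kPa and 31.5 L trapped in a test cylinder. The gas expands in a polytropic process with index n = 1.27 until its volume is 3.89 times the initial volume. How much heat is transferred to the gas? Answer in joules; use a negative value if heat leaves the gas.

2710 J

n = P₁V₁/(RT₁) = 127×31.5/(8.314×519) = 0.927 mol.
Polytropic n=1.27: T₂ = T₁(V₁/V₂)^(n−1) = 519×(0.257)^0.27 = 360 K; P₂ = P₁(V₁/V₂)^n = 22.6 kPa.
W = (P₁V₁−P₂V₂)/(n−1) = (127×31.5−22.6×123)/0.27 = 4550 J.
ΔU = nCvΔT = 0.927×12.5×(360−519) = -1840 J.
Q = ΔU + W = 2710 J.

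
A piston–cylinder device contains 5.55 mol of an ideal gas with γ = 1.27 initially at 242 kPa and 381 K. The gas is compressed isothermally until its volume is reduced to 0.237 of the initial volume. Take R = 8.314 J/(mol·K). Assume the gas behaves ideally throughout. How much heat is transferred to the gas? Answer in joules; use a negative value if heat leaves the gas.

-25300 J

V₁ = nRT₁/P₁ = 5.55×8.314×381/242 = 72.6 L.
Isothermal: T stays 381 K; PV = const ⇒ V₂ = 17.2 L, P₂ = 1020 kPa.
ΔU = 0 (ideal gas, T constant).
W = nRT ln(V₂/V₁) = 5.55×8.314×381×ln(0.237) = -25300 J.
Q = ΔU + W = -25300 J.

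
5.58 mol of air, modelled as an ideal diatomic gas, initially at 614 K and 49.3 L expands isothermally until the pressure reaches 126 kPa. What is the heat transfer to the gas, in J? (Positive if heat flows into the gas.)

P₁ = nRT₁/V₁ = 5.58×8.314×614/49.3 = 578 kPa.
Isothermal: T stays 614 K; PV = const ⇒ V₂ = 226 L, P₂ = 126 kPa.
ΔU = 0 (ideal gas, T constant).
W = nRT ln(V₂/V₁) = 5.58×8.314×614×ln(4.59) = 43400 J.
Q = ΔU + W = 43400 J.

43400 J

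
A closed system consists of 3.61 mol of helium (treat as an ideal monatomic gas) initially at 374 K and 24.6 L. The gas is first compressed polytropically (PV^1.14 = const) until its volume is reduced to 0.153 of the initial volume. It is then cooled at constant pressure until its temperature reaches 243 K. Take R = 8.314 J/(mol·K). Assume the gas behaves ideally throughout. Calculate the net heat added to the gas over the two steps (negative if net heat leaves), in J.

-37300 J

P₁ = nRT₁/V₁ = 3.61×8.314×374/24.6 = 456 kPa.
Step 1 — Polytropic n=1.14: T₂ = T₁(V₁/V₂)^(n−1) = 374×(6.54)^0.14 = 486 K; P₂ = P₁(V₁/V₂)^n = 3880 kPa.
W = (P₁V₁−P₂V₂)/(n−1) = (456×24.6−3880×3.76)/0.14 = -24100 J.
ΔU = nCvΔT = 3.61×12.5×(486−374) = 5060 J.
Q = ΔU + W = -19000 J.
State after step 1: P = 3880 kPa, V = 3.76 L, T = 486 K.
Step 2 — Isobaric: P stays 3880 kPa; V/T = const ⇒ T₂ = 243 K, V₂ = 1.88 L.
W = PΔV = 3880×(1.88−3.76) kPa·L = -7310 J.
ΔU = nCvΔT = 3.61×12.5×(243−486) = -11000 J.
Q = ΔU + W = nCpΔT = -18300 J.
Net over both steps: W = -31400 J, Q = -37300 J, ΔU = -5900 J.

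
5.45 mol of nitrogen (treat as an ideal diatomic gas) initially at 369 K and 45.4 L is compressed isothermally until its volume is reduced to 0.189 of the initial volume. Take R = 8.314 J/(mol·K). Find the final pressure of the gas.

P₁ = nRT₁/V₁ = 5.45×8.314×369/45.4 = 368 kPa.
Isothermal: T stays 369 K; PV = const ⇒ V₂ = 8.58 L, P₂ = 1950 kPa.

1950 kPa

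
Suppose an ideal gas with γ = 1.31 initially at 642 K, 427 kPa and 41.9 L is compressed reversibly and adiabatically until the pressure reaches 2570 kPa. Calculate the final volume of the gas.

Adiabatic: T₂/T₁ = (P₂/P₁)^((γ−1)/γ) ⇒ T₂ = 642×(6.02)^0.237 = 982 K; V₂ = 10.6 L.

10.6 L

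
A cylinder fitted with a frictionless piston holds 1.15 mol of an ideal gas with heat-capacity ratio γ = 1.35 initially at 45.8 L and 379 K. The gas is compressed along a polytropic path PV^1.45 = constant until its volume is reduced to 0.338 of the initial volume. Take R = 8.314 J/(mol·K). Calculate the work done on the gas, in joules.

5070 J

P₁ = nRT₁/V₁ = 1.15×8.314×379/45.8 = 79.1 kPa.
Polytropic n=1.45: T₂ = T₁(V₁/V₂)^(n−1) = 379×(2.96)^0.45 = 617 K; P₂ = P₁(V₁/V₂)^n = 381 kPa.
W = (P₁V₁−P₂V₂)/(n−1) = (79.1×45.8−381×15.5)/0.45 = -5070 J.
Work done on the gas = −W_by = 5070 J.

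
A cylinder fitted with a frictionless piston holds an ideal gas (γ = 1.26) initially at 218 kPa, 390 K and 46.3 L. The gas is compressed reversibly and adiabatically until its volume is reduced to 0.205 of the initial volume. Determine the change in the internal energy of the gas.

n = P₁V₁/(RT₁) = 218×46.3/(8.314×390) = 3.11 mol.
Adiabatic: TV^(γ−1) = const ⇒ T₂ = 390×(4.88)^0.260 = 589 K; PV^γ = const ⇒ P₂ = 1610 kPa.
For an ideal gas ΔU = nCvΔT with Cv = R/(γ−1) = 32.0 J/(mol·K).
ΔU = 3.11×32.0×(589−390) = 19800 J.

19800 J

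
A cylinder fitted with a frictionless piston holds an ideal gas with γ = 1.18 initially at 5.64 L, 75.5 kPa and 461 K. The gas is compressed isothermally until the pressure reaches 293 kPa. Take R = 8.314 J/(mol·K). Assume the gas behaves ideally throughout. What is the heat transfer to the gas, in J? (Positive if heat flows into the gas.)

-577 J

n = P₁V₁/(RT₁) = 75.5×5.64/(8.314×461) = 0.111 mol.
Isothermal: T stays 461 K; PV = const ⇒ V₂ = 1.45 L, P₂ = 293 kPa.
ΔU = 0 (ideal gas, T constant).
W = nRT ln(V₂/V₁) = 0.111×8.314×461×ln(0.258) = -577 J.
Q = ΔU + W = -577 J.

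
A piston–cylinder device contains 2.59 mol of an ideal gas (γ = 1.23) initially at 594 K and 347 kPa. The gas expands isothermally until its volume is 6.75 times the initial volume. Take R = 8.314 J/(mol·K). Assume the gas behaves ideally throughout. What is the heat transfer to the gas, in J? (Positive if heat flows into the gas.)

V₁ = nRT₁/P₁ = 2.59×8.314×594/347 = 36.9 L.
Isothermal: T stays 594 K; PV = const ⇒ V₂ = 249 L, P₂ = 51.4 kPa.
ΔU = 0 (ideal gas, T constant).
W = nRT ln(V₂/V₁) = 2.59×8.314×594×ln(6.75) = 24400 J.
Q = ΔU + W = 24400 J.

24400 J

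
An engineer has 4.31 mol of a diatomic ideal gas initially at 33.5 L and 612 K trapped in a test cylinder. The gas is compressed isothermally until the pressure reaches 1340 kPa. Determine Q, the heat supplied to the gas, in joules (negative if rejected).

P₁ = nRT₁/V₁ = 4.31×8.314×612/33.5 = 655 kPa.
Isothermal: T stays 612 K; PV = const ⇒ V₂ = 16.4 L, P₂ = 1340 kPa.
ΔU = 0 (ideal gas, T constant).
W = nRT ln(V₂/V₁) = 4.31×8.314×612×ln(0.489) = -15700 J.
Q = ΔU + W = -15700 J.

-15700 J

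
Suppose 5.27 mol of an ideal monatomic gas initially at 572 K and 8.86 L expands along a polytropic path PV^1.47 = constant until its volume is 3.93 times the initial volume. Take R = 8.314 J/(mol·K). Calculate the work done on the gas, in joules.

P₁ = nRT₁/V₁ = 5.27×8.314×572/8.86 = 2830 kPa.
Polytropic n=1.47: T₂ = T₁(V₁/V₂)^(n−1) = 572×(0.254)^0.47 = 301 K; P₂ = P₁(V₁/V₂)^n = 378 kPa.
W = (P₁V₁−P₂V₂)/(n−1) = (2830×8.86−378×34.8)/0.47 = 25300 J.
Work done on the gas = −W_by = -25300 J.

-25300 J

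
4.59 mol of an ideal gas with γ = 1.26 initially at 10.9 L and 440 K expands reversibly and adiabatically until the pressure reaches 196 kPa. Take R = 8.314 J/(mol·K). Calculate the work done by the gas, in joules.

22400 J

P₁ = nRT₁/V₁ = 4.59×8.314×440/10.9 = 1540 kPa.
Adiabatic: T₂/T₁ = (P₂/P₁)^((γ−1)/γ) ⇒ T₂ = 440×(0.127)^0.206 = 288 K; V₂ = 56.0 L.
ΔU = nCvΔT = 4.59×32.0×(288−440) = -22400 J.
Q = 0 for an adiabatic process, so W = −ΔU = 22400 J.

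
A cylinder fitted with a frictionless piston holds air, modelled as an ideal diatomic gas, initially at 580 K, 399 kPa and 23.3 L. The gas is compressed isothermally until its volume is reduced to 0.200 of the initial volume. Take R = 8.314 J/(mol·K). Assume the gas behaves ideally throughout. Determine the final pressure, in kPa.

Isothermal: T stays 580 K; PV = const ⇒ V₂ = 4.66 L, P₂ = 2000 kPa.

2000 kPa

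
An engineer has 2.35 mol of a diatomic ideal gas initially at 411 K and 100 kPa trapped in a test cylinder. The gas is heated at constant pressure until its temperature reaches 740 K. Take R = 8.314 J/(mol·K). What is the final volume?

V₁ = nRT₁/P₁ = 2.35×8.314×411/100 = 80.3 L.
Isobaric: P stays 100 kPa; V/T = const ⇒ T₂ = 740 K, V₂ = 145 L.

145 L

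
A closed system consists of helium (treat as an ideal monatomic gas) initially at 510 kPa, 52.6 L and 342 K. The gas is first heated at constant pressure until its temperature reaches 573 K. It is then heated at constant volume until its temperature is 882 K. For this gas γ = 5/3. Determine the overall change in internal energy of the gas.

63500 J

n = P₁V₁/(RT₁) = 510×52.6/(8.314×342) = 9.43 mol.
Step 1 — Isobaric: P stays 510 kPa; V/T = const ⇒ T₂ = 573 K, V₂ = 88.1 L.
W = PΔV = 510×(88.1−52.6) kPa·L = 18100 J.
ΔU = nCvΔT = 9.43×12.5×(573−342) = 27200 J.
Q = ΔU + W = nCpΔT = 45300 J.
State after step 1: P = 510 kPa, V = 88.1 L, T = 573 K.
Step 2 — Isochoric: V stays 88.1 L; P/T = const ⇒ T₂ = 882 K, P₂ = 785 kPa.
W = 0 (no volume change).
ΔU = nCvΔT = 9.43×12.5×(882−573) = 36400 J.
Q = ΔU = 36400 J.
Net over both steps: W = 18100 J, Q = 81700 J, ΔU = 63500 J.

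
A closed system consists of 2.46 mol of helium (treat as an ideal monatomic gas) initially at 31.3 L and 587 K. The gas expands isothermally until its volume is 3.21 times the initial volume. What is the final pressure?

119 kPa

P₁ = nRT₁/V₁ = 2.46×8.314×587/31.3 = 384 kPa.
Isothermal: T stays 587 K; PV = const ⇒ V₂ = 100 L, P₂ = 119 kPa.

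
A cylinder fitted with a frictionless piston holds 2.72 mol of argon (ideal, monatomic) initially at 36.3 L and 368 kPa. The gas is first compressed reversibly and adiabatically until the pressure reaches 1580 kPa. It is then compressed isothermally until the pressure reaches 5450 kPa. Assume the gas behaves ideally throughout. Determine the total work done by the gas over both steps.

-45500 J

T₁ = P₁V₁/(nR) = 368×36.3/(2.72×8.314) = 591 K.
Step 1 — Adiabatic: T₂/T₁ = (P₂/P₁)^((γ−1)/γ) ⇒ T₂ = 591×(4.29)^0.400 = 1060 K; V₂ = 15.1 L.
ΔU = nCvΔT = 2.72×12.5×(1060−591) = 15900 J.
Q = 0 for an adiabatic process, so W = −ΔU = -15900 J.
State after step 1: P = 1580 kPa, V = 15.1 L, T = 1060 K.
Step 2 — Isothermal: T stays 1060 K; PV = const ⇒ V₂ = 4.39 L, P₂ = 5450 kPa.
ΔU = 0 (ideal gas, T constant).
W = nRT ln(V₂/V₁) = 2.72×8.314×1060×ln(0.290) = -29600 J.
Q = ΔU + W = -29600 J.
Net over both steps: W = -45500 J, Q = -29600 J, ΔU = 15900 J.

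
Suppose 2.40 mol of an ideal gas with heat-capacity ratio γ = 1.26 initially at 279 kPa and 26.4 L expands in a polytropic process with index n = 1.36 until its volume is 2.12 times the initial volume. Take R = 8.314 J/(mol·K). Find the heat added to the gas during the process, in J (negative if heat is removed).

T₁ = P₁V₁/(nR) = 279×26.4/(2.40×8.314) = 369 K.
Polytropic n=1.36: T₂ = T₁(V₁/V₂)^(n−1) = 369×(0.472)^0.36 = 282 K; P₂ = P₁(V₁/V₂)^n = 100 kPa.
W = (P₁V₁−P₂V₂)/(n−1) = (279×26.4−100×56.0)/0.36 = 4850 J.
ΔU = nCvΔT = 2.40×32.0×(282−369) = -6710 J.
Q = ΔU + W = -1870 J.

-1870 J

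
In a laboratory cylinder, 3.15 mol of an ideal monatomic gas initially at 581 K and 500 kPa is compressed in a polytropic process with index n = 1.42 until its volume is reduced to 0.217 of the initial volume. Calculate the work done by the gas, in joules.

-32600 J

V₁ = nRT₁/P₁ = 3.15×8.314×581/500 = 30.4 L.
Polytropic n=1.42: T₂ = T₁(V₁/V₂)^(n−1) = 581×(4.61)^0.42 = 1100 K; P₂ = P₁(V₁/V₂)^n = 4380 kPa.
W = (P₁V₁−P₂V₂)/(n−1) = (500×30.4−4380×6.60)/0.42 = -32600 J.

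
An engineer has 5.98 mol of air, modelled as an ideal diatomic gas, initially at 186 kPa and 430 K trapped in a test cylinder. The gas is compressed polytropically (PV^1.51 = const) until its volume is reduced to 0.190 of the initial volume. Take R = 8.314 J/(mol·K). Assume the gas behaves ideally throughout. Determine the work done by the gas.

V₁ = nRT₁/P₁ = 5.98×8.314×430/186 = 115 L.
Polytropic n=1.51: T₂ = T₁(V₁/V₂)^(n−1) = 430×(5.26)^0.51 = 1000 K; P₂ = P₁(V₁/V₂)^n = 2280 kPa.
W = (P₁V₁−P₂V₂)/(n−1) = (186×115−2280×21.8)/0.51 = -55900 J.

-55900 J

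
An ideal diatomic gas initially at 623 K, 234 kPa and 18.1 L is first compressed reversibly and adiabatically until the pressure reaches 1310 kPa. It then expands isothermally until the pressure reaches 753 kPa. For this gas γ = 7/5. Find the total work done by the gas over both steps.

-2900 J

n = P₁V₁/(RT₁) = 234×18.1/(8.314×623) = 0.818 mol.
Step 1 — Adiabatic: T₂/T₁ = (P₂/P₁)^((γ−1)/γ) ⇒ T₂ = 623×(5.60)^0.286 = 1020 K; V₂ = 5.29 L.
ΔU = nCvΔT = 0.818×20.8×(1020−623) = 6730 J.
Q = 0 for an adiabatic process, so W = −ΔU = -6730 J.
State after step 1: P = 1310 kPa, V = 5.29 L, T = 1020 K.
Step 2 — Isothermal: T stays 1020 K; PV = const ⇒ V₂ = 9.20 L, P₂ = 753 kPa.
ΔU = 0 (ideal gas, T constant).
W = nRT ln(V₂/V₁) = 0.818×8.314×1020×ln(1.74) = 3840 J.
Q = ΔU + W = 3840 J.
Net over both steps: W = -2900 J, Q = 3840 J, ΔU = 6730 J.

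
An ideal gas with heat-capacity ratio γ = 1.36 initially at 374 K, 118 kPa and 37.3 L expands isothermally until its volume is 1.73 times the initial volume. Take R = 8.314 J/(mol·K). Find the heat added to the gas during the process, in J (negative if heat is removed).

n = P₁V₁/(RT₁) = 118×37.3/(8.314×374) = 1.42 mol.
Isothermal: T stays 374 K; PV = const ⇒ V₂ = 64.5 L, P₂ = 68.2 kPa.
ΔU = 0 (ideal gas, T constant).
W = nRT ln(V₂/V₁) = 1.42×8.314×374×ln(1.73) = 2410 J.
Q = ΔU + W = 2410 J.

2410 J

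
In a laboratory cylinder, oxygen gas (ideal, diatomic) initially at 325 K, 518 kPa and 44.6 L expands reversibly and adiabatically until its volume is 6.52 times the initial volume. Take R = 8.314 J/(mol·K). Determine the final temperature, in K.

154 K

Adiabatic: TV^(γ−1) = const ⇒ T₂ = 325×(0.153)^0.400 = 154 K; PV^γ = const ⇒ P₂ = 37.5 kPa.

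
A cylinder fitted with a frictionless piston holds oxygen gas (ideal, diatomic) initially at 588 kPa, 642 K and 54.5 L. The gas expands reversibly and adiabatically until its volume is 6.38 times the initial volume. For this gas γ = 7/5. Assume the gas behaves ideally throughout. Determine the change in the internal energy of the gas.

-41900 J

n = P₁V₁/(RT₁) = 588×54.5/(8.314×642) = 6.00 mol.
Adiabatic: TV^(γ−1) = const ⇒ T₂ = 642×(0.157)^0.400 = 306 K; PV^γ = const ⇒ P₂ = 43.9 kPa.
For an ideal gas ΔU = nCvΔT with Cv = (5/2)R = 20.8 J/(mol·K).
ΔU = 6.00×20.8×(306−642) = -41900 J.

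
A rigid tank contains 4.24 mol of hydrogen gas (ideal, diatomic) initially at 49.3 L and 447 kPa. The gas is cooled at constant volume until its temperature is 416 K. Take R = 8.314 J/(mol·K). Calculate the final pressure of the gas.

297 kPa

T₁ = P₁V₁/(nR) = 447×49.3/(4.24×8.314) = 625 K.
Isochoric: V stays 49.3 L; P/T = const ⇒ T₂ = 416 K, P₂ = 297 kPa.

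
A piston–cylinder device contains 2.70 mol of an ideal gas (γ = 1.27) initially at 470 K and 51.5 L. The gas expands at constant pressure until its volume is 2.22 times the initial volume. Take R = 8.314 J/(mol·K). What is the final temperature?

1040 K

P₁ = nRT₁/V₁ = 2.70×8.314×470/51.5 = 205 kPa.
Isobaric: P stays 205 kPa; V/T = const ⇒ T₂ = 1040 K, V₂ = 114 L.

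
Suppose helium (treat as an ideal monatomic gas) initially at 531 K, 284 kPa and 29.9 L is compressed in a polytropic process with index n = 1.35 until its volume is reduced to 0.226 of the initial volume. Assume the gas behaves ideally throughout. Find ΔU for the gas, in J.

8700 J

n = P₁V₁/(RT₁) = 284×29.9/(8.314×531) = 1.92 mol.
Polytropic n=1.35: T₂ = T₁(V₁/V₂)^(n−1) = 531×(4.42)^0.35 = 894 K; P₂ = P₁(V₁/V₂)^n = 2110 kPa.
For an ideal gas ΔU = nCvΔT with Cv = (3/2)R = 12.5 J/(mol·K).
ΔU = 1.92×12.5×(894−531) = 8700 J.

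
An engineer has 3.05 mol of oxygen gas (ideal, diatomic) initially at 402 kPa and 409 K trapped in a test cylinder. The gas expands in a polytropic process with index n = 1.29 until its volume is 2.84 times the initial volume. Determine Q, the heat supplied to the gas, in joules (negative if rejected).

2570 J

V₁ = nRT₁/P₁ = 3.05×8.314×409/402 = 25.8 L.
Polytropic n=1.29: T₂ = T₁(V₁/V₂)^(n−1) = 409×(0.352)^0.29 = 302 K; P₂ = P₁(V₁/V₂)^n = 105 kPa.
W = (P₁V₁−P₂V₂)/(n−1) = (402×25.8−105×73.3)/0.29 = 9340 J.
ΔU = nCvΔT = 3.05×20.8×(302−409) = -6770 J.
Q = ΔU + W = 2570 J.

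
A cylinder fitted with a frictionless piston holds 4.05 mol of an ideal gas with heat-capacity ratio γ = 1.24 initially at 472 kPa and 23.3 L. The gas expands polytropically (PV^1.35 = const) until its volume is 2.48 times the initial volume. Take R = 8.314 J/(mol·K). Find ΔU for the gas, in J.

T₁ = P₁V₁/(nR) = 472×23.3/(4.05×8.314) = 327 K.
Polytropic n=1.35: T₂ = T₁(V₁/V₂)^(n−1) = 327×(0.403)^0.35 = 238 K; P₂ = P₁(V₁/V₂)^n = 138 kPa.
For an ideal gas ΔU = nCvΔT with Cv = R/(γ−1) = 34.6 J/(mol·K).
ΔU = 4.05×34.6×(238−327) = -12500 J.

-12500 J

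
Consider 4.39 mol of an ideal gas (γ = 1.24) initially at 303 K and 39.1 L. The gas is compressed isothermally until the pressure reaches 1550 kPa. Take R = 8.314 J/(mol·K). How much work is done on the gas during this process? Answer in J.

18800 J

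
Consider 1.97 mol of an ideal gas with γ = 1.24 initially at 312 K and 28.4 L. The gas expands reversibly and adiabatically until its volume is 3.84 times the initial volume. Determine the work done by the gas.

P₁ = nRT₁/V₁ = 1.97×8.314×312/28.4 = 180 kPa.
Adiabatic: TV^(γ−1) = const ⇒ T₂ = 312×(0.260)^0.240 = 226 K; PV^γ = const ⇒ P₂ = 33.9 kPa.
ΔU = nCvΔT = 1.97×34.6×(226−312) = -5880 J.
Q = 0 for an adiabatic process, so W = −ΔU = 5880 J.

5880 J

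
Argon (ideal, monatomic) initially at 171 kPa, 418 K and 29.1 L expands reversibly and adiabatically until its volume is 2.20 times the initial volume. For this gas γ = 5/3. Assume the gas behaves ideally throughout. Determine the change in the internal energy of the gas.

-3050 J

n = P₁V₁/(RT₁) = 171×29.1/(8.314×418) = 1.43 mol.
Adiabatic: TV^(γ−1) = const ⇒ T₂ = 418×(0.455)^0.667 = 247 K; PV^γ = const ⇒ P₂ = 46.0 kPa.
For an ideal gas ΔU = nCvΔT with Cv = (3/2)R = 12.5 J/(mol·K).
ΔU = 1.43×12.5×(247−418) = -3050 J.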